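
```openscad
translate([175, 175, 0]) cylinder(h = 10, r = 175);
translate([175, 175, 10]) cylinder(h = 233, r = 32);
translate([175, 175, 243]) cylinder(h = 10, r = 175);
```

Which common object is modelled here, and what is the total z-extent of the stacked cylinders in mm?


A spool. The overall height is 253 mm.

Three coaxial cylinders, large–small–large — a spool. Two 10 mm flanges and a 233 mm core give 10 + 233 + 10 = 253 mm.


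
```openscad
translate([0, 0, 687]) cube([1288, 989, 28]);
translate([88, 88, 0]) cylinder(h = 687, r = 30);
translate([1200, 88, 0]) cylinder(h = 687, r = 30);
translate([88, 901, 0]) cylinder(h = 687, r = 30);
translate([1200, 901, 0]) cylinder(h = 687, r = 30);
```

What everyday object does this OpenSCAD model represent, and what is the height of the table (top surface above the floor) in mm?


A table. The table height is 715 mm.

A 1288×989×28 slab sits at z = 687 on four Ø60 mm round legs — a table. The top surface is at 687 + 28 = 715 mm.


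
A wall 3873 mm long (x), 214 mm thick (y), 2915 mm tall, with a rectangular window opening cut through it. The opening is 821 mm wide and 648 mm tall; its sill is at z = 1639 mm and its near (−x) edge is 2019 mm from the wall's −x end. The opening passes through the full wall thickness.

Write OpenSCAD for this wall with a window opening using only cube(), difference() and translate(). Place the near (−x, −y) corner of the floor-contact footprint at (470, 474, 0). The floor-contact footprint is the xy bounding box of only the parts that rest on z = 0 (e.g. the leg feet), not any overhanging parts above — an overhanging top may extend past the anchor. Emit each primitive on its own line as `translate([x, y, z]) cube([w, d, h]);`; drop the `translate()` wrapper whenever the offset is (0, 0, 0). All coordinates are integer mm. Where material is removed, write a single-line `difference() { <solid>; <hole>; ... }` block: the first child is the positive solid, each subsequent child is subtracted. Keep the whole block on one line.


difference() { translate([470, 474, 0]) cube([3873, 214, 2915]); translate([2489, 474, 1639]) cube([821, 214, 648]); }


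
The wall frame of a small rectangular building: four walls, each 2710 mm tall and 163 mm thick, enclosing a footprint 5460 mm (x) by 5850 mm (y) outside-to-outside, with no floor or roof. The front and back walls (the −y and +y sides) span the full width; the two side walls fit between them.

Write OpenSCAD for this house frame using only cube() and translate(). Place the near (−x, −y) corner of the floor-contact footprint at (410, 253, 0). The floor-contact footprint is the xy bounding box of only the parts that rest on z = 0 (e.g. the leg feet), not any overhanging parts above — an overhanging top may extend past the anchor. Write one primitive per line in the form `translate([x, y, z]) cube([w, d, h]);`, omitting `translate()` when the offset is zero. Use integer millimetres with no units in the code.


translate([410, 253, 0]) cube([5460, 163, 2710]);
translate([410, 5940, 0]) cube([5460, 163, 2710]);
translate([410, 416, 0]) cube([163, 5524, 2710]);
translate([5707, 416, 0]) cube([163, 5524, 2710]);


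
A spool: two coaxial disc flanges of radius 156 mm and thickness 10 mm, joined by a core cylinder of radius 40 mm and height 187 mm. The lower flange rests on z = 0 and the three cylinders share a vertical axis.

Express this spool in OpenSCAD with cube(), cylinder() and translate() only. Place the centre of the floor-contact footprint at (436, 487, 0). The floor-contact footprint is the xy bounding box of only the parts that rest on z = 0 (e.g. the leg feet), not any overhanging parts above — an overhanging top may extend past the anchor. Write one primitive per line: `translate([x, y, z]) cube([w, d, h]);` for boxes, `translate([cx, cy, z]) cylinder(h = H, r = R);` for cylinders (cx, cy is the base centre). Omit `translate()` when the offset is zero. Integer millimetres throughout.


translate([436, 487, 0]) cylinder(h = 10, r = 156);
translate([436, 487, 10]) cylinder(h = 187, r = 40);
translate([436, 487, 197]) cylinder(h = 10, r = 156);


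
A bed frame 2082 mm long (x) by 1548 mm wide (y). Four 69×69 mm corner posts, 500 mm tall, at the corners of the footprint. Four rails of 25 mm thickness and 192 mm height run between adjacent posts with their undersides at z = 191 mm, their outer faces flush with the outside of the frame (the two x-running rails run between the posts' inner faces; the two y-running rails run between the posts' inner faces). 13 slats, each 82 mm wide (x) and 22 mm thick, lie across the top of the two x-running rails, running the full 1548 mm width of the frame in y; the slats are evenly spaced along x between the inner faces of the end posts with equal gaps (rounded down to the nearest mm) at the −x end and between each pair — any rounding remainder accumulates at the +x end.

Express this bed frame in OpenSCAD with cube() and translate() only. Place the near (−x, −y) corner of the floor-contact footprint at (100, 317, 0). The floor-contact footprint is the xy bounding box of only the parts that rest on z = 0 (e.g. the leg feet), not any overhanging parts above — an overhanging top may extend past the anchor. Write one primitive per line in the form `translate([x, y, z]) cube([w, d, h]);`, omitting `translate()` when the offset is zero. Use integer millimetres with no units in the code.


translate([100, 317, 0]) cube([69, 69, 500]);
translate([100, 1796, 0]) cube([69, 69, 500]);
translate([2113, 317, 0]) cube([69, 69, 500]);
translate([2113, 1796, 0]) cube([69, 69, 500]);
translate([169, 317, 191]) cube([1944, 25, 192]);
translate([169, 1840, 191]) cube([1944, 25, 192]);
translate([100, 386, 191]) cube([25, 1410, 192]);
translate([2157, 386, 191]) cube([25, 1410, 192]);
translate([231, 317, 383]) cube([82, 1548, 22]);
translate([375, 317, 383]) cube([82, 1548, 22]);
translate([519, 317, 383]) cube([82, 1548, 22]);
translate([663, 317, 383]) cube([82, 1548, 22]);
translate([807, 317, 383]) cube([82, 1548, 22]);
translate([951, 317, 383]) cube([82, 1548, 22]);
translate([1095, 317, 383]) cube([82, 1548, 22]);
translate([1239, 317, 383]) cube([82, 1548, 22]);
translate([1383, 317, 383]) cube([82, 1548, 22]);
translate([1527, 317, 383]) cube([82, 1548, 22]);
translate([1671, 317, 383]) cube([82, 1548, 22]);
translate([1815, 317, 383]) cube([82, 1548, 22]);
translate([1959, 317, 383]) cube([82, 1548, 22]);


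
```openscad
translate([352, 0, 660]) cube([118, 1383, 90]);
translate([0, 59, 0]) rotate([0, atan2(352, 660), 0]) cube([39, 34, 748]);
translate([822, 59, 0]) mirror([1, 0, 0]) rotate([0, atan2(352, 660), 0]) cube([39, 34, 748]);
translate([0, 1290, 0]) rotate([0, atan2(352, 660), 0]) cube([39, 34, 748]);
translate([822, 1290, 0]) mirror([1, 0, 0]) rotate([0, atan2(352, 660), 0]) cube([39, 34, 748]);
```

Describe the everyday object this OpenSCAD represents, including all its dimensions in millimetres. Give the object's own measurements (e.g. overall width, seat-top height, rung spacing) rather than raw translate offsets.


A sawhorse. A 118×1383×90 mm beam (x, y, z) sits on two A-frame leg pairs. Each pair is two raked legs of 39×34 mm section (34 mm along y) splaying symmetrically in x. Each leg rises 660 mm vertically over 352 mm of horizontal reach and is 748 mm long along its own axis. Every leg's outer bottom edge rests on the floor and its outer top edge meets a bottom edge of the beam — the left legs (tilting toward +x) meet the beam's −x bottom edge, the right legs (their mirror images, tilting toward −x) meet its +x bottom edge — so the leg tops tuck under the beam, the beam's underside is 660 mm above the floor, and the feet are 822 mm apart outside-to-outside with the beam centred between them. The two leg pairs are set in 59 mm from either end of the beam.


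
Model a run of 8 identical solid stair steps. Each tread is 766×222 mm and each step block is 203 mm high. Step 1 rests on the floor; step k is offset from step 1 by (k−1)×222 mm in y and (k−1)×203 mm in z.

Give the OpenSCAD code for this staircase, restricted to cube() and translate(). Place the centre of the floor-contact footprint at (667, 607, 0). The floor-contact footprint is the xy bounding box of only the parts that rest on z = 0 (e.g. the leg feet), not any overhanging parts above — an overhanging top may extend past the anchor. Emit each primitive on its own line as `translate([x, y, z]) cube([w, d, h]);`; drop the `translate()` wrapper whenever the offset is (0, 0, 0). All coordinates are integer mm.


translate([284, 496, 0]) cube([766, 222, 203]);
translate([284, 718, 203]) cube([766, 222, 203]);
translate([284, 940, 406]) cube([766, 222, 203]);
translate([284, 1162, 609]) cube([766, 222, 203]);
translate([284, 1384, 812]) cube([766, 222, 203]);
translate([284, 1606, 1015]) cube([766, 222, 203]);
translate([284, 1828, 1218]) cube([766, 222, 203]);
translate([284, 2050, 1421]) cube([766, 222, 203]);


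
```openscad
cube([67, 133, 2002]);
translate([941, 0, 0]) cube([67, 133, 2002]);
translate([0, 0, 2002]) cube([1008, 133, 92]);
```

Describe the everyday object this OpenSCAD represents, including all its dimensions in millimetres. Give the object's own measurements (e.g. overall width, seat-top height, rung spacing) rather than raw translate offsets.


A door frame. The clear opening is 874 mm wide and 2002 mm high. Two 67 mm wide jambs, 133 mm deep, stand either side of the opening from the floor to the top of the opening. A 92 mm thick head sits across the top of both jambs, spanning the full outside width of the frame.


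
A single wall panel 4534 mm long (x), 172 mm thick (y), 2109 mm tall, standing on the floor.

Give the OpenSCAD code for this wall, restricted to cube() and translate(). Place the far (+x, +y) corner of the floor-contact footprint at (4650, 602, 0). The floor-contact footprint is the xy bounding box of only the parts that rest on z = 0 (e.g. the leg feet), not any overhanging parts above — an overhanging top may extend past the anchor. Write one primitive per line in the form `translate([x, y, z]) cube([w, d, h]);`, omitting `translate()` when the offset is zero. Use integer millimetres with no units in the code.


translate([116, 430, 0]) cube([4534, 172, 2109]);


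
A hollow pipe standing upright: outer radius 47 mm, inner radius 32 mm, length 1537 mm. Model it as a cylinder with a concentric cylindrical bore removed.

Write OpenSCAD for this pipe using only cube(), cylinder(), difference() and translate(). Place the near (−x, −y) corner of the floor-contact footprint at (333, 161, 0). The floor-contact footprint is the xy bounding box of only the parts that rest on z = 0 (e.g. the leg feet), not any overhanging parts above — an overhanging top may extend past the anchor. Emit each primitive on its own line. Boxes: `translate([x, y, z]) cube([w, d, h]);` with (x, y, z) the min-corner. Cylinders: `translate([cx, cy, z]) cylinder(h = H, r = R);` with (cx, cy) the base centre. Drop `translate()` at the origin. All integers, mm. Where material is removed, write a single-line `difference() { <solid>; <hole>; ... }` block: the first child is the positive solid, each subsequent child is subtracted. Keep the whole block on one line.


difference() { translate([380, 208, 0]) cylinder(h = 1537, r = 47); translate([380, 208, 0]) cylinder(h = 1537, r = 32); }


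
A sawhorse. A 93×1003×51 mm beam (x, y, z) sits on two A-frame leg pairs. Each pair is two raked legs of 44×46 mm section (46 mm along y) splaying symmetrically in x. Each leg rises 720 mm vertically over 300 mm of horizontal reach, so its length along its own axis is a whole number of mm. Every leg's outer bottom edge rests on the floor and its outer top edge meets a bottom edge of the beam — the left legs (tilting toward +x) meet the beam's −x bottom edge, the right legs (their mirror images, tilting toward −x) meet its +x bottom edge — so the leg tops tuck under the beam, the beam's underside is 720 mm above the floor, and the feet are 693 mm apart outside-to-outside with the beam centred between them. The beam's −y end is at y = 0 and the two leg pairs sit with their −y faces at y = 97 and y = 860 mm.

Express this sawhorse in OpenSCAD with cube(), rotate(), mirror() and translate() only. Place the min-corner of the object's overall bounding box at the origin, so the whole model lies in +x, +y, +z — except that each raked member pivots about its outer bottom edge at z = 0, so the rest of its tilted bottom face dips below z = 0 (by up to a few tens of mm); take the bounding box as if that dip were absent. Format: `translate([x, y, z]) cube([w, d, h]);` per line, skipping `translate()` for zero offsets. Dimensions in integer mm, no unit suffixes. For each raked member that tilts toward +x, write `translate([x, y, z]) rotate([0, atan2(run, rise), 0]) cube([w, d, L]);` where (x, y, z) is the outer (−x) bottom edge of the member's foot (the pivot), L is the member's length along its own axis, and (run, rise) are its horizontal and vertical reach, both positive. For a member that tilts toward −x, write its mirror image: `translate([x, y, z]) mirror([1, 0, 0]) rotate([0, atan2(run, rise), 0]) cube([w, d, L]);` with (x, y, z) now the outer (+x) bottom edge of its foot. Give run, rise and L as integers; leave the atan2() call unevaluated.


// leg length = √(300² + 720²) = 780
// right-leg outer foot x = 2·300 + 93 = 693
// beam min-corner = (300, 0, 720)
translate([300, 0, 720]) cube([93, 1003, 51]);
translate([0, 97, 0]) rotate([0, atan2(300, 720), 0]) cube([44, 46, 780]);
translate([693, 97, 0]) mirror([1, 0, 0]) rotate([0, atan2(300, 720), 0]) cube([44, 46, 780]);
translate([0, 860, 0]) rotate([0, atan2(300, 720), 0]) cube([44, 46, 780]);
translate([693, 860, 0]) mirror([1, 0, 0]) rotate([0, atan2(300, 720), 0]) cube([44, 46, 780]);


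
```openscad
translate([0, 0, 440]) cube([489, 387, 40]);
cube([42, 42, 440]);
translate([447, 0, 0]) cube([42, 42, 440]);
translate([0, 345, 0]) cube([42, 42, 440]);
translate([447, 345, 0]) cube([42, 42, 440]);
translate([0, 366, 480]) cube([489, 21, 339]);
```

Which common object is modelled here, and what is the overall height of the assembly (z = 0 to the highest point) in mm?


A chair. The overall height is 819 mm.

A slab on four corner posts with a tall panel at the back — a chair. The seat slab sits at z = 440 with thickness 40, and the 339 mm backrest starts at the seat top, so the overall height is 440 + 40 + 339 = 819 mm.


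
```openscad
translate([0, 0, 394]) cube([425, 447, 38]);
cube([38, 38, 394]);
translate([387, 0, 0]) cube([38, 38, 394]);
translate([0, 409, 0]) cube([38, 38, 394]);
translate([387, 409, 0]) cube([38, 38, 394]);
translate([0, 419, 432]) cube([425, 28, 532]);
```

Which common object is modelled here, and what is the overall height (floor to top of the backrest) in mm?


A chair. The overall height is 964 mm.

A slab on four corner posts with a tall panel at the back — a chair. The seat slab sits at z = 394 with thickness 38, and the 532 mm backrest starts at the seat top, so the overall height is 394 + 38 + 532 = 964 mm.


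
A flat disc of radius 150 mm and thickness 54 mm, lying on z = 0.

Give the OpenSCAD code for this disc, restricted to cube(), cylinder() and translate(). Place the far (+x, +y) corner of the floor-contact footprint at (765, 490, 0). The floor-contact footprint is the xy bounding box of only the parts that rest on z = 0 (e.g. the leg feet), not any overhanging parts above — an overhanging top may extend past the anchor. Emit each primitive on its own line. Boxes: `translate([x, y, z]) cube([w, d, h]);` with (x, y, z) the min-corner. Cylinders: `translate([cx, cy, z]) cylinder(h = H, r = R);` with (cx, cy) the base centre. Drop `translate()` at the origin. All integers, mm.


translate([615, 340, 0]) cylinder(h = 54, r = 150);


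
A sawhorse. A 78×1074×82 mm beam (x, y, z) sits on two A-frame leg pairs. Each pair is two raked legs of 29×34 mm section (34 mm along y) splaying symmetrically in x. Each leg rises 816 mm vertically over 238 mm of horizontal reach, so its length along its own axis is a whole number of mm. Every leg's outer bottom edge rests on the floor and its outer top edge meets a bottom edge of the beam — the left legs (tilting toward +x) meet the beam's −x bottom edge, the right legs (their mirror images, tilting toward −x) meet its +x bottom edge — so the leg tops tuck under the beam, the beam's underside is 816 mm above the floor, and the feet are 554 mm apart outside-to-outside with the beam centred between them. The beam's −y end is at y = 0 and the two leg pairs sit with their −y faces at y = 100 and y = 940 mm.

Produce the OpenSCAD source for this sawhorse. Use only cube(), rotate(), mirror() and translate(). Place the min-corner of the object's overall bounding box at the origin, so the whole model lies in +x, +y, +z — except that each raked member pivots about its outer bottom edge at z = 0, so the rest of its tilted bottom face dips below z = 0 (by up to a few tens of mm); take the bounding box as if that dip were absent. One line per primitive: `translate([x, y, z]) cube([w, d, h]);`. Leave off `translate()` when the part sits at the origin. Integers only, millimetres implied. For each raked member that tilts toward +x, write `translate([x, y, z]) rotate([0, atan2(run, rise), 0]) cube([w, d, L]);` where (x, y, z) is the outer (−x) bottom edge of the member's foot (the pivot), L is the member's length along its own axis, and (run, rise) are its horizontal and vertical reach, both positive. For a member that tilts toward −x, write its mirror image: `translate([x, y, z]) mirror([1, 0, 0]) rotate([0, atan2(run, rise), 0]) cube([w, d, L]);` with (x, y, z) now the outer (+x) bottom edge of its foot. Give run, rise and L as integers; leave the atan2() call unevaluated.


// leg length = √(238² + 816²) = 850
// right-leg outer foot x = 2·238 + 78 = 554
// beam min-corner = (238, 0, 816)
translate([238, 0, 816]) cube([78, 1074, 82]);
translate([0, 100, 0]) rotate([0, atan2(238, 816), 0]) cube([29, 34, 850]);
translate([554, 100, 0]) mirror([1, 0, 0]) rotate([0, atan2(238, 816), 0]) cube([29, 34, 850]);
translate([0, 940, 0]) rotate([0, atan2(238, 816), 0]) cube([29, 34, 850]);
translate([554, 940, 0]) mirror([1, 0, 0]) rotate([0, atan2(238, 816), 0]) cube([29, 34, 850]);


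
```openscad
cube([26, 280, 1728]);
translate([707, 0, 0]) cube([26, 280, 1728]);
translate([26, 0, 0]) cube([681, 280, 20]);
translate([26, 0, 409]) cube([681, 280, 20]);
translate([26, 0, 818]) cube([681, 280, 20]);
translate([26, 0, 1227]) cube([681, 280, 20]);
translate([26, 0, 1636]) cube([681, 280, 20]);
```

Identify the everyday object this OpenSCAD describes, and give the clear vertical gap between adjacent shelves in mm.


A bookshelf. The clear shelf gap is 389 mm.

Two tall side panels with 5 horizontal boards between them — a bookshelf. The first two shelf undersides are at z = 0 and z = 409; with shelf thickness 20, the clear gap is 409 − 0 − 20 = 389 mm.


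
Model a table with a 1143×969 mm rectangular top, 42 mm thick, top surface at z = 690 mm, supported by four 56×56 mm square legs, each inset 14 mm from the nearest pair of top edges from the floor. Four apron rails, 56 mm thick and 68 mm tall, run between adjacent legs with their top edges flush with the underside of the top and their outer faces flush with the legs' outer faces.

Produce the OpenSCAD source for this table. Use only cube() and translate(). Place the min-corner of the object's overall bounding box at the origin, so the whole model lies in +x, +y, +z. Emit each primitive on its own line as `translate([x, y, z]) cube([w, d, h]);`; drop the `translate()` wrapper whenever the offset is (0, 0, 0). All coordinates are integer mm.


translate([0, 0, 648]) cube([1143, 969, 42]);
translate([14, 14, 0]) cube([56, 56, 648]);
translate([1073, 14, 0]) cube([56, 56, 648]);
translate([14, 899, 0]) cube([56, 56, 648]);
translate([1073, 899, 0]) cube([56, 56, 648]);
translate([70, 14, 580]) cube([1003, 56, 68]);
translate([70, 899, 580]) cube([1003, 56, 68]);
translate([14, 70, 580]) cube([56, 829, 68]);
translate([1073, 70, 580]) cube([56, 829, 68]);


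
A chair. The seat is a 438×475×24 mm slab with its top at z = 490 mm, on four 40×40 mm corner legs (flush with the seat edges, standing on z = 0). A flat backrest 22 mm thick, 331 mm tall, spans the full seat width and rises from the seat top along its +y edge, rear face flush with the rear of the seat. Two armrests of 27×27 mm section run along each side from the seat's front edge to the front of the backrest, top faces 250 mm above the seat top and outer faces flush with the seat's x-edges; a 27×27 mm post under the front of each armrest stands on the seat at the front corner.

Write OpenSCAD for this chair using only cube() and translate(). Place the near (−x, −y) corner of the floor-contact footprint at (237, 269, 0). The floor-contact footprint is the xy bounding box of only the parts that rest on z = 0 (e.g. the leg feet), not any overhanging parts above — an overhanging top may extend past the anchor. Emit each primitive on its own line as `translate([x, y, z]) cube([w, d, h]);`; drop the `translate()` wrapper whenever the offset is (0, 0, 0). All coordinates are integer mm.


// leg_h = 490 - 24 = 466
// arm post h = 250 - 27 = 223
translate([237, 269, 466]) cube([438, 475, 24]);
translate([237, 269, 0]) cube([40, 40, 466]);
translate([635, 269, 0]) cube([40, 40, 466]);
translate([237, 704, 0]) cube([40, 40, 466]);
translate([635, 704, 0]) cube([40, 40, 466]);
translate([237, 722, 490]) cube([438, 22, 331]);
translate([237, 269, 713]) cube([27, 453, 27]);
translate([648, 269, 713]) cube([27, 453, 27]);
translate([237, 269, 490]) cube([27, 27, 223]);
translate([648, 269, 490]) cube([27, 27, 223]);


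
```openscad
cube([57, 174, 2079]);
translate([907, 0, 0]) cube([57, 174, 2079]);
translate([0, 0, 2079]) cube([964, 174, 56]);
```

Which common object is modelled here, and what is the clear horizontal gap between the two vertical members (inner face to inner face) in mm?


A door frame. The clear opening width is 850 mm.

Two 2079 mm tall posts with a header on top — a door frame. The left jamb is 57 mm wide at x = 0; the right jamb starts at x = 907. The clear opening is 907 − 57 = 850 mm.


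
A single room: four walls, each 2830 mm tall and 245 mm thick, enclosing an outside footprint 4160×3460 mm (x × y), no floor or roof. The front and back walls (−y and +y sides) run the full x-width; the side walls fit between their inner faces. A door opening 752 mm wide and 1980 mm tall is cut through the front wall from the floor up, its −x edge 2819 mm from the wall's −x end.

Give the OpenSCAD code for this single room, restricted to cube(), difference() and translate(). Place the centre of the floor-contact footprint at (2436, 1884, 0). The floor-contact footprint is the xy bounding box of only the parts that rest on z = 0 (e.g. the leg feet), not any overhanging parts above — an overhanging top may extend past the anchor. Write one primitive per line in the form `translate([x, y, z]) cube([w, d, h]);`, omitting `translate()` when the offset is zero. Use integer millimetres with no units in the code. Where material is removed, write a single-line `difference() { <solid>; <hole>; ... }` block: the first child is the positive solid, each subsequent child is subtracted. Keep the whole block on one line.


difference() { translate([356, 154, 0]) cube([4160, 245, 2830]); translate([3175, 154, 0]) cube([752, 245, 1980]); }
translate([356, 3369, 0]) cube([4160, 245, 2830]);
translate([356, 399, 0]) cube([245, 2970, 2830]);
translate([4271, 399, 0]) cube([245, 2970, 2830]);


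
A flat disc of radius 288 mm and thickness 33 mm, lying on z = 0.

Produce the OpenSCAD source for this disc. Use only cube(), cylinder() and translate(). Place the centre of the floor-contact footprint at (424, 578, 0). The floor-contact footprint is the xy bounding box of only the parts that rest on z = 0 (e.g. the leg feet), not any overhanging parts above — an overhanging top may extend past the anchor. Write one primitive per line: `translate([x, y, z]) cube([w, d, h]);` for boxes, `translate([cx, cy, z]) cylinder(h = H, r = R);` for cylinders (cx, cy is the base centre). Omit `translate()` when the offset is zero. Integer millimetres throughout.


translate([424, 578, 0]) cylinder(h = 33, r = 288);


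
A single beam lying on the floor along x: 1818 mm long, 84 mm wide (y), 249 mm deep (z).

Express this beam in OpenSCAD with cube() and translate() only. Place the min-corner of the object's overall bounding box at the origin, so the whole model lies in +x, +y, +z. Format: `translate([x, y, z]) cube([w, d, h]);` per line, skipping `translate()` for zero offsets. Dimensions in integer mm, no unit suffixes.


cube([1818, 84, 249]);


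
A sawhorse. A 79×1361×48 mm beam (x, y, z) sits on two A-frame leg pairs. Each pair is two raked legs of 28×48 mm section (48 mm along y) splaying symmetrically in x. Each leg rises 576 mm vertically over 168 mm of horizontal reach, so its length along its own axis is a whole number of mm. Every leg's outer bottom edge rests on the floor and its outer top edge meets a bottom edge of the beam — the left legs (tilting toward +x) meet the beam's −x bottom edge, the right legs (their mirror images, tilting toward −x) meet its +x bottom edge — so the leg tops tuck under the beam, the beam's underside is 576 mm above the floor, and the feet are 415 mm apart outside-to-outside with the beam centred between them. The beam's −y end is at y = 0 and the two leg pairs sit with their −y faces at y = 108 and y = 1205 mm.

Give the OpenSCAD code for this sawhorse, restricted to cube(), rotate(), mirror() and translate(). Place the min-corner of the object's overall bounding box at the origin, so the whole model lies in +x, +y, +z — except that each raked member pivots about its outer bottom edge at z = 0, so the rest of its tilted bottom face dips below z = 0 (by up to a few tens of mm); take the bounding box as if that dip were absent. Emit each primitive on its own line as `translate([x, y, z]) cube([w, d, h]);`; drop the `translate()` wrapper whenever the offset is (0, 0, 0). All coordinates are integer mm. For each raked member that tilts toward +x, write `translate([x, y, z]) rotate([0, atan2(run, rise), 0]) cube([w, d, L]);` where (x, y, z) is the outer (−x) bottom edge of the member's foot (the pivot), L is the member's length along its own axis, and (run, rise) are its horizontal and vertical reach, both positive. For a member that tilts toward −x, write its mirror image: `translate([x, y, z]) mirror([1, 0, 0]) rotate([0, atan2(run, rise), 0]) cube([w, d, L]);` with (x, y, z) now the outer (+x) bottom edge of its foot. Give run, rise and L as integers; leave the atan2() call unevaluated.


translate([168, 0, 576]) cube([79, 1361, 48]);
translate([0, 108, 0]) rotate([0, atan2(168, 576), 0]) cube([28, 48, 600]);
translate([415, 108, 0]) mirror([1, 0, 0]) rotate([0, atan2(168, 576), 0]) cube([28, 48, 600]);
translate([0, 1205, 0]) rotate([0, atan2(168, 576), 0]) cube([28, 48, 600]);
translate([415, 1205, 0]) mirror([1, 0, 0]) rotate([0, atan2(168, 576), 0]) cube([28, 48, 600]);


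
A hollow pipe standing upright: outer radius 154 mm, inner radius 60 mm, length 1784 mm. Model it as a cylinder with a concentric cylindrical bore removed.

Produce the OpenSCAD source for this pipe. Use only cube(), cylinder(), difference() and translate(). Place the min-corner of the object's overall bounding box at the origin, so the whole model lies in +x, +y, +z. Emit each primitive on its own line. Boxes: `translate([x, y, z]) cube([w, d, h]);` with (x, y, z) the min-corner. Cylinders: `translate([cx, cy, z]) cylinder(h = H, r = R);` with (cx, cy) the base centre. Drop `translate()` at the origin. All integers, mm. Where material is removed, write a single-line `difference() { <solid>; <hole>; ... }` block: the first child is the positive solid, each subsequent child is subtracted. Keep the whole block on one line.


difference() { translate([154, 154, 0]) cylinder(h = 1784, r = 154); translate([154, 154, 0]) cylinder(h = 1784, r = 60); }


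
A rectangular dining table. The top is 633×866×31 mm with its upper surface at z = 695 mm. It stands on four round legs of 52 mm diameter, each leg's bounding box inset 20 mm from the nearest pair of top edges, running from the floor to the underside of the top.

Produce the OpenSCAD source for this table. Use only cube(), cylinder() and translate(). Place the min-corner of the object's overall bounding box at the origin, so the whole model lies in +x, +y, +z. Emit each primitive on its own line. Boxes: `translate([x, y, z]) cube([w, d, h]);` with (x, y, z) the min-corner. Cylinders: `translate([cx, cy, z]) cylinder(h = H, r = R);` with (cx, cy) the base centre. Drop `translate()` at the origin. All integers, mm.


translate([0, 0, 664]) cube([633, 866, 31]);
translate([46, 46, 0]) cylinder(h = 664, r = 26);
translate([587, 46, 0]) cylinder(h = 664, r = 26);
translate([46, 820, 0]) cylinder(h = 664, r = 26);
translate([587, 820, 0]) cylinder(h = 664, r = 26);


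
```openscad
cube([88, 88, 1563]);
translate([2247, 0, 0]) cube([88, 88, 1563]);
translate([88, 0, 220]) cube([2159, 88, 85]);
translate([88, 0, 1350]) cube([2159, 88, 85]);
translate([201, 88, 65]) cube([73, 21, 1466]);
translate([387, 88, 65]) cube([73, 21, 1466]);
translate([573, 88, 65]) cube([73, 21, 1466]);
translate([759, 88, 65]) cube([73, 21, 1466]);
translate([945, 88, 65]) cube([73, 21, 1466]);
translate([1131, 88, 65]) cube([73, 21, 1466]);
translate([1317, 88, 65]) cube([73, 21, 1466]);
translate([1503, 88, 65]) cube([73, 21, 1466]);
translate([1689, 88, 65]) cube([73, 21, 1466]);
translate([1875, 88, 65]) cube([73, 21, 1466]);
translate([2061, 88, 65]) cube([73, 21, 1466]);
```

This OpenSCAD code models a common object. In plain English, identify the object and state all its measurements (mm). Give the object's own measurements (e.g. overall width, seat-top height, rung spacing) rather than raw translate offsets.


A fence section. Two 88×88 mm posts, 1563 mm tall, stand on the floor with a clear span of 2159 mm between their inner faces. Two horizontal rails of 88×85 mm section span the gap between the posts with their undersides at z = 220 mm and z = 1350 mm, flush with the posts' −y face. 11 pickets, each 73 mm wide, 21 mm thick and 1466 mm tall, are fixed to the +y face of the rails with their bottoms at z = 65 mm, spaced across the span with a 113 mm gap after the −x post and between neighbouring pickets and before the +x post.


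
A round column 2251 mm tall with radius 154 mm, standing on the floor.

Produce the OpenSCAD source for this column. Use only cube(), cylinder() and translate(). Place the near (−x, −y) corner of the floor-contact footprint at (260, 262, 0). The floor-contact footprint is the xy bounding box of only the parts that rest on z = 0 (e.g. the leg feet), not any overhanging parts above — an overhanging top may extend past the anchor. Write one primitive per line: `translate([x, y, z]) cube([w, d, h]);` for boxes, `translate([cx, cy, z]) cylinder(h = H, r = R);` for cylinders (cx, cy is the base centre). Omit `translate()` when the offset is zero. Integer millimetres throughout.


translate([414, 416, 0]) cylinder(h = 2251, r = 154);


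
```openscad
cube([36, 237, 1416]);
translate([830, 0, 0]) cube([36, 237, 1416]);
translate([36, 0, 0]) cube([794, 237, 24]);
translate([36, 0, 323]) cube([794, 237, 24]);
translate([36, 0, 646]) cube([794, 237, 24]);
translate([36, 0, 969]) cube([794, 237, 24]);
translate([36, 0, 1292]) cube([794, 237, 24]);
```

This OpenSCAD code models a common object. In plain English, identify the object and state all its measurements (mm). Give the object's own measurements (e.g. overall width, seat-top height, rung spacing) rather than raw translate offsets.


An open bookshelf. Two side panels, each 36 mm thick, 237 mm deep and 1416 mm tall, stand 866 mm apart (outside-to-outside). Between them sit 5 shelves, each 24 mm thick and 237 mm deep, spanning the full gap between the sides. The bottom shelf rests on the floor (its underside at z = 0) and the clear gap between one shelf's top and the next shelf's underside is 299 mm.


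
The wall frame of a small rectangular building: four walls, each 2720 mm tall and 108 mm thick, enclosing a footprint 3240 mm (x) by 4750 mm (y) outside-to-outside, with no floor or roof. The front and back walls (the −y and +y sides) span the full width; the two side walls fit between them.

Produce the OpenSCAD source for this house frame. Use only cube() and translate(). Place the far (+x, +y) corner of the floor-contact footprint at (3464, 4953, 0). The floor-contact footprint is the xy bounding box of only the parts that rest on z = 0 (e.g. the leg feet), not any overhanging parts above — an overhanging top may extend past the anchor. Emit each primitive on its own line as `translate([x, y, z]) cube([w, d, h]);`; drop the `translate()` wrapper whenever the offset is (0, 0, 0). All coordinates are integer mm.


translate([224, 203, 0]) cube([3240, 108, 2720]);
translate([224, 4845, 0]) cube([3240, 108, 2720]);
translate([224, 311, 0]) cube([108, 4534, 2720]);
translate([3356, 311, 0]) cube([108, 4534, 2720]);


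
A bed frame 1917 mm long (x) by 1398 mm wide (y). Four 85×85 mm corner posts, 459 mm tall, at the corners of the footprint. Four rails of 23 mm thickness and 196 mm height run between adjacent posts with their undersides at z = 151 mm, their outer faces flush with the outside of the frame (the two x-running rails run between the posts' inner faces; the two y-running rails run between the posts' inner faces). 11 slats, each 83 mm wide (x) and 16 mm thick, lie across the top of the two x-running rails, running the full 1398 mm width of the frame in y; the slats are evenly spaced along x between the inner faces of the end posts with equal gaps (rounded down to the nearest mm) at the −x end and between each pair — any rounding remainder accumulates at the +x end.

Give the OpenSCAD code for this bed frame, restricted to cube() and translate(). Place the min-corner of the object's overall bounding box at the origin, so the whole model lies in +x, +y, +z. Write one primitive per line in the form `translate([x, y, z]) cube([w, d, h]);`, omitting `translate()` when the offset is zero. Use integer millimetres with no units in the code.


cube([85, 85, 459]);
translate([0, 1313, 0]) cube([85, 85, 459]);
translate([1832, 0, 0]) cube([85, 85, 459]);
translate([1832, 1313, 0]) cube([85, 85, 459]);
translate([85, 0, 151]) cube([1747, 23, 196]);
translate([85, 1375, 151]) cube([1747, 23, 196]);
translate([0, 85, 151]) cube([23, 1228, 196]);
translate([1894, 85, 151]) cube([23, 1228, 196]);
translate([154, 0, 347]) cube([83, 1398, 16]);
translate([306, 0, 347]) cube([83, 1398, 16]);
translate([458, 0, 347]) cube([83, 1398, 16]);
translate([610, 0, 347]) cube([83, 1398, 16]);
translate([762, 0, 347]) cube([83, 1398, 16]);
translate([914, 0, 347]) cube([83, 1398, 16]);
translate([1066, 0, 347]) cube([83, 1398, 16]);
translate([1218, 0, 347]) cube([83, 1398, 16]);
translate([1370, 0, 347]) cube([83, 1398, 16]);
translate([1522, 0, 347]) cube([83, 1398, 16]);
translate([1674, 0, 347]) cube([83, 1398, 16]);


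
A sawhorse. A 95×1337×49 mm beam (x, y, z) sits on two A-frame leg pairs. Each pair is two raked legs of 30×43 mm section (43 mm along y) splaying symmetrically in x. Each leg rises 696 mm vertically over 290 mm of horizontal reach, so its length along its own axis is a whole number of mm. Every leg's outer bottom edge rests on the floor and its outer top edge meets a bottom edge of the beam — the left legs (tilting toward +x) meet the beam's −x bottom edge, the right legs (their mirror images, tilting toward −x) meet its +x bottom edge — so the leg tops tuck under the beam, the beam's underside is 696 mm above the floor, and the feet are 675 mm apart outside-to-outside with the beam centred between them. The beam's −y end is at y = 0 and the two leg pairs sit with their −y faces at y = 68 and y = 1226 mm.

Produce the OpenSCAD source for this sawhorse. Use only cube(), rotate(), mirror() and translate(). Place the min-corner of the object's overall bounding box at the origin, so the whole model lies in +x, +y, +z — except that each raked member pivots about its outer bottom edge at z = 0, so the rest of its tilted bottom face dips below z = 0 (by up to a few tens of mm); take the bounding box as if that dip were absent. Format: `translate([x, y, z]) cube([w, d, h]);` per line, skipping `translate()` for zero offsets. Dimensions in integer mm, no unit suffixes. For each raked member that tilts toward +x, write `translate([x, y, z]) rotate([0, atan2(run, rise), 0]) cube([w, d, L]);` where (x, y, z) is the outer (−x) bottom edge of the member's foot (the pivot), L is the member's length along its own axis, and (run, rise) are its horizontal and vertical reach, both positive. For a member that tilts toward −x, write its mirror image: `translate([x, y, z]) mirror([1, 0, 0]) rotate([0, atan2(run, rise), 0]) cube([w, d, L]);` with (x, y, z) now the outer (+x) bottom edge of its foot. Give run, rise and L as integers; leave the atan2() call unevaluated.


translate([290, 0, 696]) cube([95, 1337, 49]);
translate([0, 68, 0]) rotate([0, atan2(290, 696), 0]) cube([30, 43, 754]);
translate([675, 68, 0]) mirror([1, 0, 0]) rotate([0, atan2(290, 696), 0]) cube([30, 43, 754]);
translate([0, 1226, 0]) rotate([0, atan2(290, 696), 0]) cube([30, 43, 754]);
translate([675, 1226, 0]) mirror([1, 0, 0]) rotate([0, atan2(290, 696), 0]) cube([30, 43, 754]);


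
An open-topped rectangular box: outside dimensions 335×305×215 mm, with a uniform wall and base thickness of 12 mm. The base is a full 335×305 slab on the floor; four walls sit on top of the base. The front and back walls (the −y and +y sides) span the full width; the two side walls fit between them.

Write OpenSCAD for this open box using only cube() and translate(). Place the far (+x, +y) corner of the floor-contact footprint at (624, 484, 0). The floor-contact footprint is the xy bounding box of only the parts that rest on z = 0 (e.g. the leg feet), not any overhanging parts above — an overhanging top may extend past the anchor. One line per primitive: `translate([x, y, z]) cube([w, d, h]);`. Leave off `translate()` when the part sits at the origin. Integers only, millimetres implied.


translate([289, 179, 0]) cube([335, 305, 12]);
translate([289, 179, 12]) cube([335, 12, 203]);
translate([289, 472, 12]) cube([335, 12, 203]);
translate([289, 191, 12]) cube([12, 281, 203]);
translate([612, 191, 12]) cube([12, 281, 203]);


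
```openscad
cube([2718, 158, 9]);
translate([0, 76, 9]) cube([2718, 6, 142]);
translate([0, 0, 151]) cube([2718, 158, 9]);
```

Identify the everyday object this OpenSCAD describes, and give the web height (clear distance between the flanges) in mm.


An I-beam. The web height is 142 mm.

Two wide flanges with a thin centred web — an I-beam. Overall 160 mm minus two 9 mm flanges gives a web of 160 − 2·9 = 142 mm.


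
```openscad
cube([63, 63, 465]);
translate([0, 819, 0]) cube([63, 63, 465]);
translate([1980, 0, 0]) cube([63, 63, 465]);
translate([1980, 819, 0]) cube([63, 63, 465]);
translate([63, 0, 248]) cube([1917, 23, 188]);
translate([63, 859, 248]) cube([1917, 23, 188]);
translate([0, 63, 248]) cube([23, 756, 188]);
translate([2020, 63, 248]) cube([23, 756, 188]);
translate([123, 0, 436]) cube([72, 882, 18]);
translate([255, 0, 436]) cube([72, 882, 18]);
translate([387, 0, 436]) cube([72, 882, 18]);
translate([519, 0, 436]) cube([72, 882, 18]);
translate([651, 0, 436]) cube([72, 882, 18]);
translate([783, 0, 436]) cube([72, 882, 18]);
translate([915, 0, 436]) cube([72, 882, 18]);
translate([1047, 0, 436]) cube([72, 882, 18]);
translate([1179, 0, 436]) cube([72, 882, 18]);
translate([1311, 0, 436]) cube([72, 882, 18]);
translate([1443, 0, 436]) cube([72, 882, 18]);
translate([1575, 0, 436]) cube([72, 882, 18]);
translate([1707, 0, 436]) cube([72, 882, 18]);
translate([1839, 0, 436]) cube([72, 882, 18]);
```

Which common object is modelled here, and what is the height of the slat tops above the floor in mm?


A bed frame. The slat-top height is 454 mm.

Four posts, four rails, and a row of slats — a bed frame. Slats sit on the rails at z = 248 + 188 = 436; with slat thickness 18, the top is 454 mm.
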